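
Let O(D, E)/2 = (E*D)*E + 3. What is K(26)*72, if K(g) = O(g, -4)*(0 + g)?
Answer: 1568736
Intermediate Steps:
O(D, E) = 6 + 2*D*E² (O(D, E) = 2*((E*D)*E + 3) = 2*((D*E)*E + 3) = 2*(D*E² + 3) = 2*(3 + D*E²) = 6 + 2*D*E²)
K(g) = g*(6 + 32*g) (K(g) = (6 + 2*g*(-4)²)*(0 + g) = (6 + 2*g*16)*g = (6 + 32*g)*g = g*(6 + 32*g))
K(26)*72 = (2*26*(3 + 16*26))*72 = (2*26*(3 + 416))*72 = (2*26*419)*72 = 21788*72 = 1568736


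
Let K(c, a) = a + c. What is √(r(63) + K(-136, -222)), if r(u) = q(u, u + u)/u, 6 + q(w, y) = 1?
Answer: I*√157913/21 ≈ 18.923*I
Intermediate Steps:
q(w, y) = -5 (q(w, y) = -6 + 1 = -5)
r(u) = -5/u
√(r(63) + K(-136, -222)) = √(-5/63 + (-222 - 136)) = √(-5*1/63 - 358) = √(-5/63 - 358) = √(-22559/63) = I*√157913/21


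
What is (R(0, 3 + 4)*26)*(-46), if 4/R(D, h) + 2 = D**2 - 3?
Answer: 4784/5 ≈ 956.80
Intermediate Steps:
R(D, h) = 4/(-5 + D**2) (R(D, h) = 4/(-2 + (D**2 - 3)) = 4/(-2 + (-3 + D**2)) = 4/(-5 + D**2))
(R(0, 3 + 4)*26)*(-46) = ((4/(-5 + 0**2))*26)*(-46) = ((4/(-5 + 0))*26)*(-46) = ((4/(-5))*26)*(-46) = ((4*(-1/5))*26)*(-46) = -4/5*26*(-46) = -104/5*(-46) = 4784/5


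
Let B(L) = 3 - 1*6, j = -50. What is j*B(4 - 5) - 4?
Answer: 146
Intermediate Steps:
B(L) = -3 (B(L) = 3 - 6 = -3)
j*B(4 - 5) - 4 = -50*(-3) - 4 = 150 - 4 = 146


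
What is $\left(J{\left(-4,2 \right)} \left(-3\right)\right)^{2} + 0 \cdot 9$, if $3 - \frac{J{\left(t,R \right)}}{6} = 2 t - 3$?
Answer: $63504$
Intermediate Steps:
$J{\left(t,R \right)} = 36 - 12 t$ ($J{\left(t,R \right)} = 18 - 6 \left(2 t - 3\right) = 18 - 6 \left(-3 + 2 t\right) = 18 - \left(-18 + 12 t\right) = 36 - 12 t$)
$\left(J{\left(-4,2 \right)} \left(-3\right)\right)^{2} + 0 \cdot 9 = \left(\left(36 - -48\right) \left(-3\right)\right)^{2} + 0 \cdot 9 = \left(\left(36 + 48\right) \left(-3\right)\right)^{2} + 0 = \left(84 \left(-3\right)\right)^{2} + 0 = \left(-252\right)^{2} + 0 = 63504 + 0 = 63504$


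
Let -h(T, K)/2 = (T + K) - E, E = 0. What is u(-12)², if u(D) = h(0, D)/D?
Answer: 4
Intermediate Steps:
h(T, K) = -2*K - 2*T (h(T, K) = -2*((T + K) - 1*0) = -2*((K + T) + 0) = -2*(K + T) = -2*K - 2*T)
u(D) = -2 (u(D) = (-2*D - 2*0)/D = (-2*D + 0)/D = (-2*D)/D = -2)
u(-12)² = (-2)² = 4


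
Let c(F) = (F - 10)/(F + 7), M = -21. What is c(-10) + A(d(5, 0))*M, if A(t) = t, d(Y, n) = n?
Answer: 20/3 ≈ 6.6667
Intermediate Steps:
c(F) = (-10 + F)/(7 + F)
c(-10) + A(d(5, 0))*M = (-10 - 10)/(7 - 10) + 0*(-21) = -20/(-3) + 0 = -1/3*(-20) + 0 = 20/3 + 0 = 20/3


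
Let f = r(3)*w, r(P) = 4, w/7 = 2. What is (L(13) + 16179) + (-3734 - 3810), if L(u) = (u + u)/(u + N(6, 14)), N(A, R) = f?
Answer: 595841/69 ≈ 8635.4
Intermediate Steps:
w = 14 (w = 7*2 = 14)
f = 56 (f = 4*14 = 56)
N(A, R) = 56
L(u) = 2*u/(56 + u) (L(u) = (u + u)/(u + 56) = (2*u)/(56 + u) = 2*u/(56 + u))
(L(13) + 16179) + (-3734 - 3810) = (2*13/(56 + 13) + 16179) + (-3734 - 3810) = (2*13/69 + 16179) - 7544 = (2*13*(1/69) + 16179) - 7544 = (26/69 + 16179) - 7544 = 1116377/69 - 7544 = 595841/69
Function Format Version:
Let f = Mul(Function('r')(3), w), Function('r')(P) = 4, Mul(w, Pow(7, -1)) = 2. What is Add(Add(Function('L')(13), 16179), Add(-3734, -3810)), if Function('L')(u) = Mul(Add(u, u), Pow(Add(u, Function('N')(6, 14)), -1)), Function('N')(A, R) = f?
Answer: Rational(595841, 69) ≈ 8635.4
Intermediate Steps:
w = 14 (w = Mul(7, 2) = 14)
f = 56 (f = Mul(4, 14) = 56)
Function('N')(A, R) = 56
Function('L')(u) = Mul(2, u, Pow(Add(56, u), -1)) (Function('L')(u) = Mul(Add(u, u), Pow(Add(u, 56), -1)) = Mul(Mul(2, u), Pow(Add(56, u), -1)) = Mul(2, u, Pow(Add(56, u), -1)))
Add(Add(Function('L')(13), 16179), Add(-3734, -3810)) = Add(Add(Mul(2, 13, Pow(Add(56, 13), -1)), 16179), Add(-3734, -3810)) = Add(Add(Mul(2, 13, Pow(69, -1)), 16179), -7544) = Add(Add(Mul(2, 13, Rational(1, 69)), 16179), -7544) = Add(Add(Rational(26, 69), 16179), -7544) = Add(Rational(1116377, 69), -7544) = Rational(595841, 69)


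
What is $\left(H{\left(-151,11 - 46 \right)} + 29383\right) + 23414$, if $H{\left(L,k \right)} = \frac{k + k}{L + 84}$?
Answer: $\frac{3537469}{67} \approx 52798.0$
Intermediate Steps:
$H{\left(L,k \right)} = \frac{2 k}{84 + L}$
$\left(H{\left(-151,11 - 46 \right)} + 29383\right) + 23414 = \left(\frac{2 \left(11 - 46\right)}{84 - 151} + 29383\right) + 23414 = \left(\frac{2 \left(11 - 46\right)}{-67} + 29383\right) + 23414 = \left(2 \left(-35\right) \left(- \frac{1}{67}\right) + 29383\right) + 23414 = \left(\frac{70}{67} + 29383\right) + 23414 = \frac{1968731}{67} + 23414 = \frac{3537469}{67}$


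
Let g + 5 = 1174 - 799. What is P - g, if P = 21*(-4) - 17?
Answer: -471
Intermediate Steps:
g = 370 (g = -5 + (1174 - 799) = -5 + 375 = 370)
P = -101 (P = -84 - 17 = -101)
P - g = -101 - 1*370 = -101 - 370 = -471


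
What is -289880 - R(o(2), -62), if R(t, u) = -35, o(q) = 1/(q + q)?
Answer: -289845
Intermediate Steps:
o(q) = 1/(2*q)
-289880 - R(o(2), -62) = -289880 - 1*(-35) = -289880 + 35 = -289845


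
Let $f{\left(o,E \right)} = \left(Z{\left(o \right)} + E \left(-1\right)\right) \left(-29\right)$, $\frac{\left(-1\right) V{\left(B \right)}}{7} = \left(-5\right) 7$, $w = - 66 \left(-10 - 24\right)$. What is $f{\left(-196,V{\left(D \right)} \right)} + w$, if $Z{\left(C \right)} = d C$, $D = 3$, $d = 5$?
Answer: $37769$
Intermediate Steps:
$w = 2244$ ($w = \left(-66\right) \left(-34\right) = 2244$)
$Z{\left(C \right)} = 5 C$
$V{\left(B \right)} = 245$ ($V{\left(B \right)} = - 7 \left(\left(-5\right) 7\right) = \left(-7\right) \left(-35\right) = 245$)
$f{\left(o,E \right)} = - 145 o + 29 E$ ($f{\left(o,E \right)} = \left(5 o + E \left(-1\right)\right) \left(-29\right) = \left(5 o - E\right) \left(-29\right) = \left(- E + 5 o\right) \left(-29\right) = - 145 o + 29 E$)
$f{\left(-196,V{\left(D \right)} \right)} + w = \left(\left(-145\right) \left(-196\right) + 29 \cdot 245\right) + 2244 = \left(28420 + 7105\right) + 2244 = 35525 + 2244 = 37769$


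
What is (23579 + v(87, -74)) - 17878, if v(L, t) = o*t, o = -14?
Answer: 6737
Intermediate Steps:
v(L, t) = -14*t
(23579 + v(87, -74)) - 17878 = (23579 - 14*(-74)) - 17878 = (23579 + 1036) - 17878 = 24615 - 17878 = 6737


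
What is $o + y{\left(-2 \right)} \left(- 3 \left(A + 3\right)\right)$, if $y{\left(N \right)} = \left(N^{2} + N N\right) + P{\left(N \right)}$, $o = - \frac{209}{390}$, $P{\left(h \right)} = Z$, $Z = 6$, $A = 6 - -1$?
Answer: $- \frac{164009}{390} \approx -420.54$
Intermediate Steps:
$A = 7$ ($A = 6 + 1 = 7$)
$P{\left(h \right)} = 6$
$o = - \frac{209}{390}$ ($o = \left(-209\right) \frac{1}{390} = - \frac{209}{390} \approx -0.5359$)
$y{\left(N \right)} = 6 + 2 N^{2}$ ($y{\left(N \right)} = \left(N^{2} + N N\right) + 6 = \left(N^{2} + N^{2}\right) + 6 = 2 N^{2} + 6 = 6 + 2 N^{2}$)
$o + y{\left(-2 \right)} \left(- 3 \left(A + 3\right)\right) = - \frac{209}{390} + \left(6 + 2 \left(-2\right)^{2}\right) \left(- 3 \left(7 + 3\right)\right) = - \frac{209}{390} + \left(6 + 2 \cdot 4\right) \left(\left(-3\right) 10\right) = - \frac{209}{390} + \left(6 + 8\right) \left(-30\right) = - \frac{209}{390} + 14 \left(-30\right) = - \frac{209}{390} - 420 = - \frac{164009}{390}$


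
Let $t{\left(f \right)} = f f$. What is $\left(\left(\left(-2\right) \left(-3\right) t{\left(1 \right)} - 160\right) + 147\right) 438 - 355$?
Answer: $-3421$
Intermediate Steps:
$t{\left(f \right)} = f^{2}$
$\left(\left(\left(-2\right) \left(-3\right) t{\left(1 \right)} - 160\right) + 147\right) 438 - 355 = \left(\left(\left(-2\right) \left(-3\right) 1^{2} - 160\right) + 147\right) 438 - 355 = \left(\left(6 \cdot 1 - 160\right) + 147\right) 438 - 355 = \left(\left(6 - 160\right) + 147\right) 438 - 355 = \left(-154 + 147\right) 438 - 355 = \left(-7\right) 438 - 355 = -3066 - 355 = -3421$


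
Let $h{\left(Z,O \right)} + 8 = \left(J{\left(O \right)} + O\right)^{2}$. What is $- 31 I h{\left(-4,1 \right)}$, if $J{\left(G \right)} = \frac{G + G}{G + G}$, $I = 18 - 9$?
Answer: $1116$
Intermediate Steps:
$I = 9$ ($I = 18 - 9 = 9$)
$J{\left(G \right)} = 1$ ($J{\left(G \right)} = \frac{2 G}{2 G} = 2 G \frac{1}{2 G} = 1$)
$h{\left(Z,O \right)} = -8 + \left(1 + O\right)^{2}$
$- 31 I h{\left(-4,1 \right)} = \left(-31\right) 9 \left(-8 + \left(1 + 1\right)^{2}\right) = - 279 \left(-8 + 2^{2}\right) = - 279 \left(-8 + 4\right) = \left(-279\right) \left(-4\right) = 1116$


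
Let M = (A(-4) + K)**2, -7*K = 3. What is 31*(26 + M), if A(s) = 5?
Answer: 71238/49 ≈ 1453.8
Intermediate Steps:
K = -3/7 (K = -1/7*3 = -3/7 ≈ -0.42857)
M = 1024/49 (M = (5 - 3/7)**2 = (32/7)**2 = 1024/49 ≈ 20.898)
31*(26 + M) = 31*(26 + 1024/49) = 31*(2298/49) = 71238/49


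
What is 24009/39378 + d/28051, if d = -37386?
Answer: -266236483/368197426 ≈ -0.72308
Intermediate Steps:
24009/39378 + d/28051 = 24009/39378 - 37386/28051 = 24009*(1/39378) - 37386*1/28051 = 8003/13126 - 37386/28051 = -266236483/368197426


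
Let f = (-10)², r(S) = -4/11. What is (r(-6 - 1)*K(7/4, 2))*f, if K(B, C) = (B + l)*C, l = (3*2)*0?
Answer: -1400/11 ≈ -127.27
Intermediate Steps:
r(S) = -4/11 (r(S) = -4*1/11 = -4/11)
f = 100
l = 0 (l = 6*0 = 0)
K(B, C) = B*C (K(B, C) = (B + 0)*C = B*C)
(r(-6 - 1)*K(7/4, 2))*f = -4*7/4*2/11*100 = -4*7*(¼)*2/11*100 = -7*2/11*100 = -4/11*7/2*100 = -14/11*100 = -1400/11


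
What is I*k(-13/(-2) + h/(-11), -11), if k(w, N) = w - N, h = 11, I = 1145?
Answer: 37785/2 ≈ 18893.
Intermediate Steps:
I*k(-13/(-2) + h/(-11), -11) = 1145*((-13/(-2) + 11/(-11)) - 1*(-11)) = 1145*((-13*(-½) + 11*(-1/11)) + 11) = 1145*((13/2 - 1) + 11) = 1145*(11/2 + 11) = 1145*(33/2) = 37785/2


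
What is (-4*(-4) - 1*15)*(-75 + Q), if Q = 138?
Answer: 63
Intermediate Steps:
(-4*(-4) - 1*15)*(-75 + Q) = (-4*(-4) - 1*15)*(-75 + 138) = (16 - 15)*63 = 1*63 = 63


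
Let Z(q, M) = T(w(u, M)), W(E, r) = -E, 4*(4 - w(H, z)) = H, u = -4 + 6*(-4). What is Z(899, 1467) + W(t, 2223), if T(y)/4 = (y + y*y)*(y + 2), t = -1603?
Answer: 8467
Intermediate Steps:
u = -28 (u = -4 - 24 = -28)
w(H, z) = 4 - H/4
T(y) = 4*(2 + y)*(y + y²) (T(y) = 4*((y + y*y)*(y + 2)) = 4*((y + y²)*(2 + y)) = 4*((2 + y)*(y + y²)) = 4*(2 + y)*(y + y²))
Z(q, M) = 6864 (Z(q, M) = 4*(4 - ¼*(-28))*(2 + (4 - ¼*(-28))² + 3*(4 - ¼*(-28))) = 4*(4 + 7)*(2 + (4 + 7)² + 3*(4 + 7)) = 4*11*(2 + 11² + 3*11) = 4*11*(2 + 121 + 33) = 4*11*156 = 6864)
Z(899, 1467) + W(t, 2223) = 6864 - 1*(-1603) = 6864 + 1603 = 8467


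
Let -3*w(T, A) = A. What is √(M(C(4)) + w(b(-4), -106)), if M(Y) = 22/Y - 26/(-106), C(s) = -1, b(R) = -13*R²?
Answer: √343281/159 ≈ 3.6849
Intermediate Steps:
w(T, A) = -A/3
M(Y) = 13/53 + 22/Y (M(Y) = 22/Y - 26*(-1/106) = 22/Y + 13/53 = 13/53 + 22/Y)
√(M(C(4)) + w(b(-4), -106)) = √((13/53 + 22/(-1)) - ⅓*(-106)) = √((13/53 + 22*(-1)) + 106/3) = √((13/53 - 22) + 106/3) = √(-1153/53 + 106/3) = √(2159/159) = √343281/159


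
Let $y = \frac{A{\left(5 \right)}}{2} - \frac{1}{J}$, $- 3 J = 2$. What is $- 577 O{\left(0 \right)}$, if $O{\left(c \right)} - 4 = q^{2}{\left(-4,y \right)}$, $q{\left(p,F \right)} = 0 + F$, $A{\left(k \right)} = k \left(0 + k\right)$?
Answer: $-115400$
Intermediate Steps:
$J = - \frac{2}{3}$ ($J = \left(- \frac{1}{3}\right) 2 = - \frac{2}{3} \approx -0.66667$)
$A{\left(k \right)} = k^{2}$ ($A{\left(k \right)} = k k = k^{2}$)
$y = 14$ ($y = \frac{5^{2}}{2} - \frac{1}{- \frac{2}{3}} = 25 \cdot \frac{1}{2} - - \frac{3}{2} = \frac{25}{2} + \frac{3}{2} = 14$)
$q{\left(p,F \right)} = F$
$O{\left(c \right)} = 200$ ($O{\left(c \right)} = 4 + 14^{2} = 4 + 196 = 200$)
$- 577 O{\left(0 \right)} = \left(-577\right) 200 = -115400$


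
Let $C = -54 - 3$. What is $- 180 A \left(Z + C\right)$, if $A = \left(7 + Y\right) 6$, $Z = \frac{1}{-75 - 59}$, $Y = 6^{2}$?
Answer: $\frac{177377580}{67} \approx 2.6474 \cdot 10^{6}$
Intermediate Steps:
$Y = 36$
$Z = - \frac{1}{134}$ ($Z = \frac{1}{-134} = - \frac{1}{134} \approx -0.0074627$)
$C = -57$
$A = 258$ ($A = \left(7 + 36\right) 6 = 43 \cdot 6 = 258$)
$- 180 A \left(Z + C\right) = \left(-180\right) 258 \left(- \frac{1}{134} - 57\right) = \left(-46440\right) \left(- \frac{7639}{134}\right) = \frac{177377580}{67}$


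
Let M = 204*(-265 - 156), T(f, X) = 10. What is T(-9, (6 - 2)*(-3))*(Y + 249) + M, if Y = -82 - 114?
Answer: -85354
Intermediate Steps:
Y = -196
M = -85884 (M = 204*(-421) = -85884)
T(-9, (6 - 2)*(-3))*(Y + 249) + M = 10*(-196 + 249) - 85884 = 10*53 - 85884 = 530 - 85884 = -85354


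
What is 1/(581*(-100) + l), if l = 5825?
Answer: -1/52275 ≈ -1.9130e-5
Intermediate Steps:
1/(581*(-100) + l) = 1/(581*(-100) + 5825) = 1/(-58100 + 5825) = 1/(-52275) = -1/52275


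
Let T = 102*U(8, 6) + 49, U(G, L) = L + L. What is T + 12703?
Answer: 13976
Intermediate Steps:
U(G, L) = 2*L
T = 1273 (T = 102*(2*6) + 49 = 102*12 + 49 = 1224 + 49 = 1273)
T + 12703 = 1273 + 12703 = 13976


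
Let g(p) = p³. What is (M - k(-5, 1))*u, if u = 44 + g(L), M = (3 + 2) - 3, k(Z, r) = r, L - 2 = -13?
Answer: -1287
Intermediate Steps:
L = -11 (L = 2 - 13 = -11)
M = 2 (M = 5 - 3 = 2)
u = -1287 (u = 44 + (-11)³ = 44 - 1331 = -1287)
(M - k(-5, 1))*u = (2 - 1*1)*(-1287) = (2 - 1)*(-1287) = 1*(-1287) = -1287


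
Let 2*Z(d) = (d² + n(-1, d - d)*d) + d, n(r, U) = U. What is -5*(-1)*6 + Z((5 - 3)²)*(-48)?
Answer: -450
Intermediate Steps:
Z(d) = d/2 + d²/2 (Z(d) = ((d² + (d - d)*d) + d)/2 = ((d² + 0*d) + d)/2 = ((d² + 0) + d)/2 = (d² + d)/2 = (d + d²)/2 = d/2 + d²/2)
-5*(-1)*6 + Z((5 - 3)²)*(-48) = -5*(-1)*6 + ((5 - 3)²*(1 + (5 - 3)²)/2)*(-48) = 5*6 + ((½)*2²*(1 + 2²))*(-48) = 30 + ((½)*4*(1 + 4))*(-48) = 30 + ((½)*4*5)*(-48) = 30 + 10*(-48) = 30 - 480 = -450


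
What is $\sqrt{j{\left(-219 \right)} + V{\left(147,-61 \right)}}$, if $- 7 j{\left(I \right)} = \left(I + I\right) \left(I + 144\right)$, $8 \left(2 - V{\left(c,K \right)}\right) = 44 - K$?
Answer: $\frac{i \sqrt{3687922}}{28} \approx 68.586 i$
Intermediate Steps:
$V{\left(c,K \right)} = - \frac{7}{2} + \frac{K}{8}$ ($V{\left(c,K \right)} = 2 - \frac{44 - K}{8} = 2 + \left(- \frac{11}{2} + \frac{K}{8}\right) = - \frac{7}{2} + \frac{K}{8}$)
$j{\left(I \right)} = - \frac{2 I \left(144 + I\right)}{7}$ ($j{\left(I \right)} = - \frac{\left(I + I\right) \left(I + 144\right)}{7} = - \frac{2 I \left(144 + I\right)}{7}$)
$\sqrt{j{\left(-219 \right)} + V{\left(147,-61 \right)}} = \sqrt{\left(- \frac{2}{7}\right) \left(-219\right) \left(144 - 219\right) + \left(- \frac{7}{2} + \frac{1}{8} \left(-61\right)\right)} = \sqrt{\left(- \frac{2}{7}\right) \left(-219\right) \left(-75\right) - \frac{89}{8}} = \sqrt{- \frac{32850}{7} - \frac{89}{8}} = \sqrt{- \frac{263423}{56}} = \frac{i \sqrt{3687922}}{28}$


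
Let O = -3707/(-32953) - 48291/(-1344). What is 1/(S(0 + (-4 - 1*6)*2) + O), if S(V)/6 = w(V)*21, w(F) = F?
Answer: -14762944/36670513703 ≈ -0.00040258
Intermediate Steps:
S(V) = 126*V (S(V) = 6*(V*21) = 6*(21*V) = 126*V)
O = 532105177/14762944 (O = -3707*(-1/32953) - 48291*(-1/1344) = 3707/32953 + 16097/448 = 532105177/14762944 ≈ 36.043)
1/(S(0 + (-4 - 1*6)*2) + O) = 1/(126*(0 + (-4 - 1*6)*2) + 532105177/14762944) = 1/(126*(0 + (-4 - 6)*2) + 532105177/14762944) = 1/(126*(0 - 10*2) + 532105177/14762944) = 1/(126*(0 - 20) + 532105177/14762944) = 1/(126*(-20) + 532105177/14762944) = 1/(-2520 + 532105177/14762944) = 1/(-36670513703/14762944) = -14762944/36670513703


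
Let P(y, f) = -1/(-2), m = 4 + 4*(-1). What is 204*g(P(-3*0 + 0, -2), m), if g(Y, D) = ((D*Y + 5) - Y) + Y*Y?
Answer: 969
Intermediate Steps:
m = 0 (m = 4 - 4 = 0)
P(y, f) = ½ (P(y, f) = -1*(-½) = ½)
g(Y, D) = 5 + Y² - Y + D*Y (g(Y, D) = ((5 + D*Y) - Y) + Y² = (5 - Y + D*Y) + Y² = 5 + Y² - Y + D*Y)
204*g(P(-3*0 + 0, -2), m) = 204*(5 + (½)² - 1*½ + 0*(½)) = 204*(5 + ¼ - ½ + 0) = 204*(19/4) = 969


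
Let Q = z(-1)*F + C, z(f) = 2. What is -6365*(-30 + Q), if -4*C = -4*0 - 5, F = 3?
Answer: 579215/4 ≈ 1.4480e+5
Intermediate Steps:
C = 5/4 (C = -(-4*0 - 5)/4 = -(0 - 5)/4 = -¼*(-5) = 5/4 ≈ 1.2500)
Q = 29/4 (Q = 2*3 + 5/4 = 6 + 5/4 = 29/4 ≈ 7.2500)
-6365*(-30 + Q) = -6365*(-30 + 29/4) = -6365*(-91/4) = 579215/4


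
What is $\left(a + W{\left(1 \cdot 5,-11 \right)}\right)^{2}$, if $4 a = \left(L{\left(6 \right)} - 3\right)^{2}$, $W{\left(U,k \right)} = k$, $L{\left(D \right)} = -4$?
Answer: $\frac{25}{16} \approx 1.5625$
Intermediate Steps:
$a = \frac{49}{4}$ ($a = \frac{\left(-4 - 3\right)^{2}}{4} = \frac{\left(-7\right)^{2}}{4} = \frac{1}{4} \cdot 49 = \frac{49}{4} \approx 12.25$)
$\left(a + W{\left(1 \cdot 5,-11 \right)}\right)^{2} = \left(\frac{49}{4} - 11\right)^{2} = \left(\frac{5}{4}\right)^{2} = \frac{25}{16}$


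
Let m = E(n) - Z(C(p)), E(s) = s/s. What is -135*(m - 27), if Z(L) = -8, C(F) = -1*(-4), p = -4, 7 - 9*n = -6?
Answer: 2430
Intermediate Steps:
n = 13/9 (n = 7/9 - ⅑*(-6) = 7/9 + ⅔ = 13/9 ≈ 1.4444)
E(s) = 1
C(F) = 4
m = 9 (m = 1 - 1*(-8) = 1 + 8 = 9)
-135*(m - 27) = -135*(9 - 27) = -135*(-18) = 2430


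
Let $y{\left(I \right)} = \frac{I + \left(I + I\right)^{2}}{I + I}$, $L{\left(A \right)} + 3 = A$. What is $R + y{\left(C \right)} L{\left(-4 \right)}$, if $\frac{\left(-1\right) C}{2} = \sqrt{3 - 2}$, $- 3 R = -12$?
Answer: $\frac{57}{2} \approx 28.5$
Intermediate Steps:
$L{\left(A \right)} = -3 + A$
$R = 4$ ($R = \left(- \frac{1}{3}\right) \left(-12\right) = 4$)
$C = -2$ ($C = - 2 \sqrt{3 - 2} = - 2 \sqrt{1} = \left(-2\right) 1 = -2$)
$y{\left(I \right)} = \frac{I + 4 I^{2}}{2 I}$ ($y{\left(I \right)} = \frac{I + \left(2 I\right)^{2}}{2 I} = \left(I + 4 I^{2}\right) \frac{1}{2 I} = \frac{I + 4 I^{2}}{2 I}$)
$R + y{\left(C \right)} L{\left(-4 \right)} = 4 + \left(\frac{1}{2} + 2 \left(-2\right)\right) \left(-3 - 4\right) = 4 + \left(\frac{1}{2} - 4\right) \left(-7\right) = 4 - - \frac{49}{2} = 4 + \frac{49}{2} = \frac{57}{2}$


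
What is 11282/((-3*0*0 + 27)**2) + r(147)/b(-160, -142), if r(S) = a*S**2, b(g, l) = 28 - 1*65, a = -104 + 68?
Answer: 567524030/26973 ≈ 21040.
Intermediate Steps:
a = -36
b(g, l) = -37 (b(g, l) = 28 - 65 = -37)
r(S) = -36*S**2
11282/((-3*0*0 + 27)**2) + r(147)/b(-160, -142) = 11282/((-3*0*0 + 27)**2) - 36*147**2/(-37) = 11282/((0*0 + 27)**2) - 36*21609*(-1/37) = 11282/((0 + 27)**2) - 777924*(-1/37) = 11282/(27**2) + 777924/37 = 11282/729 + 777924/37 = 567524030/26973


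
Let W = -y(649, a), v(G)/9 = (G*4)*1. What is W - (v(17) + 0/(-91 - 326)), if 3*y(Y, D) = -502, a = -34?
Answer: -1334/3 ≈ -444.67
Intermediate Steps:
y(Y, D) = -502/3 (y(Y, D) = (⅓)*(-502) = -502/3)
v(G) = 36*G (v(G) = 9*((G*4)*1) = 9*((4*G)*1) = 9*(4*G) = 36*G)
W = 502/3 (W = -1*(-502/3) = 502/3 ≈ 167.33)
W - (v(17) + 0/(-91 - 326)) = 502/3 - (36*17 + 0/(-91 - 326)) = 502/3 - (612 + 0/(-417)) = 502/3 - (612 - 1/417*0) = 502/3 - (612 + 0) = 502/3 - 1*612 = 502/3 - 612 = -1334/3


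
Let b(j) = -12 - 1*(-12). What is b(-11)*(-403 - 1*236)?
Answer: 0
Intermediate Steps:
b(j) = 0 (b(j) = -12 + 12 = 0)
b(-11)*(-403 - 1*236) = 0*(-403 - 1*236) = 0*(-403 - 236) = 0*(-639) = 0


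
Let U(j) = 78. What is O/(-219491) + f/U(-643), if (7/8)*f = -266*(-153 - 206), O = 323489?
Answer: 11964568817/8560149 ≈ 1397.7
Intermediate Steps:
f = 109136 (f = 8*(-266*(-153 - 206))/7 = 8*(-266*(-359))/7 = (8/7)*95494 = 109136)
O/(-219491) + f/U(-643) = 323489/(-219491) + 109136/78 = 323489*(-1/219491) + 109136*(1/78) = -323489/219491 + 54568/39 = 11964568817/8560149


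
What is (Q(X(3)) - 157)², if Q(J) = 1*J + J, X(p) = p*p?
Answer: 19321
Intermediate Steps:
X(p) = p²
Q(J) = 2*J (Q(J) = J + J = 2*J)
(Q(X(3)) - 157)² = (2*3² - 157)² = (2*9 - 157)² = (18 - 157)² = (-139)² = 19321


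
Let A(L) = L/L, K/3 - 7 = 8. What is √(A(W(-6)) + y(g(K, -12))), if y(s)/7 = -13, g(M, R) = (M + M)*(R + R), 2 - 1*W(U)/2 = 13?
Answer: 3*I*√10 ≈ 9.4868*I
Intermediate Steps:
W(U) = -22 (W(U) = 4 - 2*13 = 4 - 26 = -22)
K = 45 (K = 21 + 3*8 = 21 + 24 = 45)
g(M, R) = 4*M*R (g(M, R) = (2*M)*(2*R) = 4*M*R)
A(L) = 1
y(s) = -91 (y(s) = 7*(-13) = -91)
√(A(W(-6)) + y(g(K, -12))) = √(1 - 91) = √(-90) = 3*I*√10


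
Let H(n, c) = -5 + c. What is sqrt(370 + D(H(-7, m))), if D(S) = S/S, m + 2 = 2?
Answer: sqrt(371) ≈ 19.261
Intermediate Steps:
m = 0 (m = -2 + 2 = 0)
D(S) = 1
sqrt(370 + D(H(-7, m))) = sqrt(370 + 1) = sqrt(371)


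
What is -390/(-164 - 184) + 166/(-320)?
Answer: 2793/4640 ≈ 0.60194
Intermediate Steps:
-390/(-164 - 184) + 166/(-320) = -390/(-348) + 166*(-1/320) = -390*(-1/348) - 83/160 = 65/58 - 83/160 = 2793/4640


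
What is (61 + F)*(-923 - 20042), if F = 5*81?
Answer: -9769690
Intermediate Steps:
F = 405
(61 + F)*(-923 - 20042) = (61 + 405)*(-923 - 20042) = 466*(-20965) = -9769690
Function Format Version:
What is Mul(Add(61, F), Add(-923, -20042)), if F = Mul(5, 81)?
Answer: -9769690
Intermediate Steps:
F = 405
Mul(Add(61, F), Add(-923, -20042)) = Mul(Add(61, 405), Add(-923, -20042)) = Mul(466, -20965) = -9769690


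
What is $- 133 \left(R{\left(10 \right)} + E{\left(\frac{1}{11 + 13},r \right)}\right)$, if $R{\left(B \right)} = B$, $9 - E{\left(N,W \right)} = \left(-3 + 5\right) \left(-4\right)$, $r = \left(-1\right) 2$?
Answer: $-3591$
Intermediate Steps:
$r = -2$
$E{\left(N,W \right)} = 17$ ($E{\left(N,W \right)} = 9 - \left(-3 + 5\right) \left(-4\right) = 9 - 2 \left(-4\right) = 9 - -8 = 9 + 8 = 17$)
$- 133 \left(R{\left(10 \right)} + E{\left(\frac{1}{11 + 13},r \right)}\right) = - 133 \left(10 + 17\right) = \left(-133\right) 27 = -3591$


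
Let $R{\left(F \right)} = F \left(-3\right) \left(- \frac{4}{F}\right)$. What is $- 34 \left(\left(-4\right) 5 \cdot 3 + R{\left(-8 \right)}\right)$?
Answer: $1632$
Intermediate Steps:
$R{\left(F \right)} = 12$ ($R{\left(F \right)} = - 3 F \left(- \frac{4}{F}\right) = 12$)
$- 34 \left(\left(-4\right) 5 \cdot 3 + R{\left(-8 \right)}\right) = - 34 \left(\left(-4\right) 5 \cdot 3 + 12\right) = - 34 \left(\left(-20\right) 3 + 12\right) = - 34 \left(-60 + 12\right) = \left(-34\right) \left(-48\right) = 1632$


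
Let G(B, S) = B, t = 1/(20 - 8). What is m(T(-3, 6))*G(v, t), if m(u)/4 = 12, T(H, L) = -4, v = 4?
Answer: 192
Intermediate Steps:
t = 1/12 ≈ 0.083333
m(u) = 48 (m(u) = 4*12 = 48)
m(T(-3, 6))*G(v, t) = 48*4 = 192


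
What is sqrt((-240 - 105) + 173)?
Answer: 2*I*sqrt(43) ≈ 13.115*I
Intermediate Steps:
sqrt((-240 - 105) + 173) = sqrt(-345 + 173) = sqrt(-172) = 2*I*sqrt(43)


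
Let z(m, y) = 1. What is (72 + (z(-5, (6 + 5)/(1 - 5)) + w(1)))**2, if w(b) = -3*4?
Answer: 3721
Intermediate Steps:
w(b) = -12
(72 + (z(-5, (6 + 5)/(1 - 5)) + w(1)))**2 = (72 + (1 - 12))**2 = (72 - 11)**2 = 61**2 = 3721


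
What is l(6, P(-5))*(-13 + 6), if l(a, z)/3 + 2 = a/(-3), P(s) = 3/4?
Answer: 84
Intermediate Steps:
P(s) = 3/4 (P(s) = 3*(1/4) = 3/4)
l(a, z) = -6 - a (l(a, z) = -6 + 3*(a/(-3)) = -6 + 3*(a*(-1/3)) = -6 + 3*(-a/3) = -6 - a)
l(6, P(-5))*(-13 + 6) = (-6 - 1*6)*(-13 + 6) = (-6 - 6)*(-7) = -12*(-7) = 84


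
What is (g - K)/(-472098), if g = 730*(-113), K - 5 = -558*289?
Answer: -78767/472098 ≈ -0.16684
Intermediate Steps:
K = -161257 (K = 5 - 558*289 = 5 - 161262 = -161257)
g = -82490
(g - K)/(-472098) = (-82490 - 1*(-161257))/(-472098) = (-82490 + 161257)*(-1/472098) = 78767*(-1/472098) = -78767/472098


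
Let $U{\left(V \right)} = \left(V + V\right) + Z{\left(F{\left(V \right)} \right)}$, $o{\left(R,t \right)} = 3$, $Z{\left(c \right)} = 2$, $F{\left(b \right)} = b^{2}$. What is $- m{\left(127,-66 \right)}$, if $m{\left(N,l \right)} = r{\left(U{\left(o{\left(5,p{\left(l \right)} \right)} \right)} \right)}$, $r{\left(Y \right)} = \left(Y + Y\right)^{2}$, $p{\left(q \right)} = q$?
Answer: $-256$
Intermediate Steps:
$U{\left(V \right)} = 2 + 2 V$ ($U{\left(V \right)} = \left(V + V\right) + 2 = 2 V + 2 = 2 + 2 V$)
$r{\left(Y \right)} = 4 Y^{2}$ ($r{\left(Y \right)} = \left(2 Y\right)^{2} = 4 Y^{2}$)
$m{\left(N,l \right)} = 256$ ($m{\left(N,l \right)} = 4 \left(2 + 2 \cdot 3\right)^{2} = 4 \left(2 + 6\right)^{2} = 4 \cdot 8^{2} = 4 \cdot 64 = 256$)
$- m{\left(127,-66 \right)} = \left(-1\right) 256 = -256$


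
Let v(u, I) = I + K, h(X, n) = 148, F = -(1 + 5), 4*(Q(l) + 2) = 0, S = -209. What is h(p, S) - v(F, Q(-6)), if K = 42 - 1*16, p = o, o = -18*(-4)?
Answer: 124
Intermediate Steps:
Q(l) = -2 (Q(l) = -2 + (1/4)*0 = -2 + 0 = -2)
o = 72
F = -6 (F = -1*6 = -6)
p = 72
K = 26 (K = 42 - 16 = 26)
v(u, I) = 26 + I (v(u, I) = I + 26 = 26 + I)
h(p, S) - v(F, Q(-6)) = 148 - (26 - 2) = 148 - 1*24 = 148 - 24 = 124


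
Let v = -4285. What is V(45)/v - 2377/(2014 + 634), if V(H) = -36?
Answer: -10090117/11346680 ≈ -0.88926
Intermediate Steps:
V(45)/v - 2377/(2014 + 634) = -36/(-4285) - 2377/(2014 + 634) = -36*(-1/4285) - 2377/2648 = 36/4285 - 2377*1/2648 = 36/4285 - 2377/2648 = -10090117/11346680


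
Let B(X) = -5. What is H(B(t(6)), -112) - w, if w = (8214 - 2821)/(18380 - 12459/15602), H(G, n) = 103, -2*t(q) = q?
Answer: 29451345417/286752301 ≈ 102.71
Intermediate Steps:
t(q) = -q/2
w = 84141586/286752301 (w = 5393/(18380 - 12459*1/15602) = 5393/(18380 - 12459/15602) = 5393/(286752301/15602) = 5393*(15602/286752301) = 84141586/286752301 ≈ 0.29343)
H(B(t(6)), -112) - w = 103 - 1*84141586/286752301 = 103 - 84141586/286752301 = 29451345417/286752301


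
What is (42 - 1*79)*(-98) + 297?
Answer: 3923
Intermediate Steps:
(42 - 1*79)*(-98) + 297 = (42 - 79)*(-98) + 297 = -37*(-98) + 297 = 3626 + 297 = 3923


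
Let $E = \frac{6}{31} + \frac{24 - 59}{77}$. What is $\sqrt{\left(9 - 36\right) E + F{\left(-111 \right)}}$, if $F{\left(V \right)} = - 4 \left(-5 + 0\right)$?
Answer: $\frac{\sqrt{3145043}}{341} \approx 5.2007$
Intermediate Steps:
$E = - \frac{89}{341}$ ($E = 6 \cdot \frac{1}{31} - \frac{5}{11} = \frac{6}{31} - \frac{5}{11} = - \frac{89}{341} \approx -0.261$)
$F{\left(V \right)} = 20$ ($F{\left(V \right)} = \left(-4\right) \left(-5\right) = 20$)
$\sqrt{\left(9 - 36\right) E + F{\left(-111 \right)}} = \sqrt{\left(9 - 36\right) \left(- \frac{89}{341}\right) + 20} = \sqrt{\left(-27\right) \left(- \frac{89}{341}\right) + 20} = \sqrt{\frac{2403}{341} + 20} = \sqrt{\frac{9223}{341}} = \frac{\sqrt{3145043}}{341}$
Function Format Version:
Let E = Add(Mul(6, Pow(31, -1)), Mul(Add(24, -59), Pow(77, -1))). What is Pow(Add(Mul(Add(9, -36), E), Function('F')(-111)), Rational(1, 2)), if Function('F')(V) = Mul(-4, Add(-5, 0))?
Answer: Mul(Rational(1, 341), Pow(3145043, Rational(1, 2))) ≈ 5.2007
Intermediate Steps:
E = Rational(-89, 341) (E = Add(Mul(6, Rational(1, 31)), Mul(-35, Rational(1, 77))) = Add(Rational(6, 31), Rational(-5, 11)) = Rational(-89, 341) ≈ -0.26100)
Function('F')(V) = 20 (Function('F')(V) = Mul(-4, -5) = 20)
Pow(Add(Mul(Add(9, -36), E), Function('F')(-111)), Rational(1, 2)) = Pow(Add(Mul(Add(9, -36), Rational(-89, 341)), 20), Rational(1, 2)) = Pow(Add(Mul(-27, Rational(-89, 341)), 20), Rational(1, 2)) = Pow(Add(Rational(2403, 341), 20), Rational(1, 2)) = Pow(Rational(9223, 341), Rational(1, 2)) = Mul(Rational(1, 341), Pow(3145043, Rational(1, 2)))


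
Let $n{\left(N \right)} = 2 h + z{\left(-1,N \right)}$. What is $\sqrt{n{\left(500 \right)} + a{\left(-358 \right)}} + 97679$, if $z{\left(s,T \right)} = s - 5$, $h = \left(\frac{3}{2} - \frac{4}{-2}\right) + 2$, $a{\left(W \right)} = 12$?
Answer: $97679 + \sqrt{17} \approx 97683.0$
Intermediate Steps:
$h = \frac{11}{2}$ ($h = \left(3 \cdot \frac{1}{2} - -2\right) + 2 = \left(\frac{3}{2} + 2\right) + 2 = \frac{7}{2} + 2 = \frac{11}{2} \approx 5.5$)
$z{\left(s,T \right)} = -5 + s$
$n{\left(N \right)} = 5$ ($n{\left(N \right)} = 2 \cdot \frac{11}{2} - 6 = 11 - 6 = 5$)
$\sqrt{n{\left(500 \right)} + a{\left(-358 \right)}} + 97679 = \sqrt{5 + 12} + 97679 = \sqrt{17} + 97679 = 97679 + \sqrt{17}$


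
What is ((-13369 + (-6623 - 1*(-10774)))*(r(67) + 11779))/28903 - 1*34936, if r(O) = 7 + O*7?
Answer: -1122721798/28903 ≈ -38845.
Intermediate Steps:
r(O) = 7 + 7*O
((-13369 + (-6623 - 1*(-10774)))*(r(67) + 11779))/28903 - 1*34936 = ((-13369 + (-6623 - 1*(-10774)))*((7 + 7*67) + 11779))/28903 - 1*34936 = ((-13369 + (-6623 + 10774))*((7 + 469) + 11779))*(1/28903) - 34936 = ((-13369 + 4151)*(476 + 11779))*(1/28903) - 34936 = -9218*12255*(1/28903) - 34936 = -112966590*1/28903 - 34936 = -112966590/28903 - 34936 = -1122721798/28903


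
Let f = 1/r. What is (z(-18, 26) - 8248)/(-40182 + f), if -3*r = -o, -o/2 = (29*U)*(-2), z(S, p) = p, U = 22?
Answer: 20982544/102544461 ≈ 0.20462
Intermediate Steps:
o = 2552 (o = -2*29*22*(-2) = -1276*(-2) = -2*(-1276) = 2552)
r = 2552/3 (r = -(-1)*2552/3 = -⅓*(-2552) = 2552/3 ≈ 850.67)
f = 3/2552 (f = 1/(2552/3) = 3/2552 ≈ 0.0011755)
(z(-18, 26) - 8248)/(-40182 + f) = (26 - 8248)/(-40182 + 3/2552) = -8222/(-102544461/2552) = -8222*(-2552/102544461) = 20982544/102544461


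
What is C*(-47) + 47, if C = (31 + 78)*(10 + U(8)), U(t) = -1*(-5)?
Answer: -76798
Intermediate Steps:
U(t) = 5
C = 1635 (C = (31 + 78)*(10 + 5) = 109*15 = 1635)
C*(-47) + 47 = 1635*(-47) + 47 = -76845 + 47 = -76798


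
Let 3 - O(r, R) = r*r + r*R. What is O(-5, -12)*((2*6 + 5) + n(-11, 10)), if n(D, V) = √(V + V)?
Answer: -1394 - 164*√5 ≈ -1760.7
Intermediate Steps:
O(r, R) = 3 - r² - R*r (O(r, R) = 3 - (r*r + r*R) = 3 - (r² + R*r) = 3 + (-r² - R*r) = 3 - r² - R*r)
n(D, V) = √2*√V (n(D, V) = √(2*V) = √2*√V)
O(-5, -12)*((2*6 + 5) + n(-11, 10)) = (3 - 1*(-5)² - 1*(-12)*(-5))*((2*6 + 5) + √2*√10) = (3 - 1*25 - 60)*((12 + 5) + 2*√5) = (3 - 25 - 60)*(17 + 2*√5) = -82*(17 + 2*√5) = -1394 - 164*√5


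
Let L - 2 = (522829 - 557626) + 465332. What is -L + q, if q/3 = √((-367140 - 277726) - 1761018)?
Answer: -430537 + 78*I*√3559 ≈ -4.3054e+5 + 4653.3*I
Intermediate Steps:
L = 430537 (L = 2 + ((522829 - 557626) + 465332) = 2 + (-34797 + 465332) = 2 + 430535 = 430537)
q = 78*I*√3559 (q = 3*√((-367140 - 277726) - 1761018) = 3*√(-644866 - 1761018) = 3*√(-2405884) = 3*(26*I*√3559) = 78*I*√3559 ≈ 4653.3*I)
-L + q = -1*430537 + 78*I*√3559 = -430537 + 78*I*√3559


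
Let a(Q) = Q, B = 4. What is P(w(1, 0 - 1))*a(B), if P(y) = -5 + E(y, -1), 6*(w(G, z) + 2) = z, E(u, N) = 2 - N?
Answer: -8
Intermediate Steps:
w(G, z) = -2 + z/6
P(y) = -2 (P(y) = -5 + (2 - 1*(-1)) = -5 + (2 + 1) = -5 + 3 = -2)
P(w(1, 0 - 1))*a(B) = -2*4 = -8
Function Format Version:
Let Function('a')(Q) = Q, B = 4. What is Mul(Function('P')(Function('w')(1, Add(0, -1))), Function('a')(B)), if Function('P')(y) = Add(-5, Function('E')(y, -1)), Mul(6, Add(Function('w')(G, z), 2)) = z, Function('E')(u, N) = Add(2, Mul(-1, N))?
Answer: -8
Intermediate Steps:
Function('w')(G, z) = Add(-2, Mul(Rational(1, 6), z))
Function('P')(y) = -2 (Function('P')(y) = Add(-5, Add(2, Mul(-1, -1))) = Add(-5, Add(2, 1)) = Add(-5, 3) = -2)
Mul(Function('P')(Function('w')(1, Add(0, -1))), Function('a')(B)) = Mul(-2, 4) = -8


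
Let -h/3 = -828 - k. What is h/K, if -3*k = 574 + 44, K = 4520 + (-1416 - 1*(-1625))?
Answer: 1866/4729 ≈ 0.39459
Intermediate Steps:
K = 4729 (K = 4520 + (-1416 + 1625) = 4520 + 209 = 4729)
k = -206 (k = -(574 + 44)/3 = -⅓*618 = -206)
h = 1866 (h = -3*(-828 - 1*(-206)) = -3*(-828 + 206) = -3*(-622) = 1866)
h/K = 1866/4729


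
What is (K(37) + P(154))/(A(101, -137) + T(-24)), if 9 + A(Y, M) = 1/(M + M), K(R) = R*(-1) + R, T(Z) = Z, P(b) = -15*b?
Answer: 632940/9043 ≈ 69.992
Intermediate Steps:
K(R) = 0 (K(R) = -R + R = 0)
A(Y, M) = -9 + 1/(2*M) (A(Y, M) = -9 + 1/(M + M) = -9 + 1/(2*M))
(K(37) + P(154))/(A(101, -137) + T(-24)) = (0 - 15*154)/((-9 + (1/2)/(-137)) - 24) = (0 - 2310)/((-9 + (1/2)*(-1/137)) - 24) = -2310/((-9 - 1/274) - 24) = -2310/(-2467/274 - 24) = -2310/(-9043/274) = -2310*(-274/9043) = 632940/9043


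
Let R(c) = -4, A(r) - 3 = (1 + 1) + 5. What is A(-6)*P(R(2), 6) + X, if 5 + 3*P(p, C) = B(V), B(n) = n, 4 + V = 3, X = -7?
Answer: -27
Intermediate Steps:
A(r) = 10 (A(r) = 3 + ((1 + 1) + 5) = 3 + (2 + 5) = 3 + 7 = 10)
V = -1 (V = -4 + 3 = -1)
P(p, C) = -2 (P(p, C) = -5/3 + (⅓)*(-1) = -5/3 - ⅓ = -2)
A(-6)*P(R(2), 6) + X = 10*(-2) - 7 = -20 - 7 = -27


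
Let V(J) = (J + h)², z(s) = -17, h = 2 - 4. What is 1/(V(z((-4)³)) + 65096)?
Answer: 1/65457 ≈ 1.5277e-5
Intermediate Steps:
h = -2
V(J) = (-2 + J)² (V(J) = (J - 2)² = (-2 + J)²)
1/(V(z((-4)³)) + 65096) = 1/((-2 - 17)² + 65096) = 1/((-19)² + 65096) = 1/(361 + 65096) = 1/65457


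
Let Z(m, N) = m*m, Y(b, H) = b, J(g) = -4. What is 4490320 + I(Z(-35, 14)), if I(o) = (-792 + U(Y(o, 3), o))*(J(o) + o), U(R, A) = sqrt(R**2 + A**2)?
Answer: 3523288 + 1495725*sqrt(2) ≈ 5.6386e+6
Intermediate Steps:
Z(m, N) = m**2
U(R, A) = sqrt(A**2 + R**2)
I(o) = (-792 + sqrt(2)*sqrt(o**2))*(-4 + o) (I(o) = (-792 + sqrt(o**2 + o**2))*(-4 + o) = (-792 + sqrt(2*o**2))*(-4 + o) = (-792 + sqrt(2)*sqrt(o**2))*(-4 + o))
4490320 + I(Z(-35, 14)) = 4490320 + (3168 - 792*(-35)**2 - 4*sqrt(2)*sqrt(((-35)**2)**2) + (-35)**2*sqrt(2)*sqrt(((-35)**2)**2)) = 4490320 + (3168 - 792*1225 - 4*sqrt(2)*sqrt(1225**2) + 1225*sqrt(2)*sqrt(1225**2)) = 4490320 + (3168 - 970200 - 4*sqrt(2)*sqrt(1500625) + 1225*sqrt(2)*sqrt(1500625)) = 4490320 + (3168 - 970200 - 4*sqrt(2)*1225 + 1225*sqrt(2)*1225) = 4490320 + (3168 - 970200 - 4900*sqrt(2) + 1500625*sqrt(2)) = 4490320 + (-967032 + 1495725*sqrt(2)) = 3523288 + 1495725*sqrt(2)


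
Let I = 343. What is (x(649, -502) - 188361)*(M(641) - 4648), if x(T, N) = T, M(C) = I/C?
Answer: 559198740800/641 ≈ 8.7238e+8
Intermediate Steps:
M(C) = 343/C
(x(649, -502) - 188361)*(M(641) - 4648) = (649 - 188361)*(343/641 - 4648) = -187712*(343*(1/641) - 4648) = -187712*(343/641 - 4648) = -187712*(-2979025/641) = 559198740800/641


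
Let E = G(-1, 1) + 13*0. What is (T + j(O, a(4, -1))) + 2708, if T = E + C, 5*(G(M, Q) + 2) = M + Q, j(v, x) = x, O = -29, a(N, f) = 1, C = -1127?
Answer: 1580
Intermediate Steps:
G(M, Q) = -2 + M/5 + Q/5 (G(M, Q) = -2 + (M + Q)/5 = -2 + (M/5 + Q/5) = -2 + M/5 + Q/5)
E = -2 (E = (-2 + (1/5)*(-1) + (1/5)*1) + 13*0 = (-2 - 1/5 + 1/5) + 0 = -2 + 0 = -2)
T = -1129 (T = -2 - 1127 = -1129)
(T + j(O, a(4, -1))) + 2708 = (-1129 + 1) + 2708 = -1128 + 2708 = 1580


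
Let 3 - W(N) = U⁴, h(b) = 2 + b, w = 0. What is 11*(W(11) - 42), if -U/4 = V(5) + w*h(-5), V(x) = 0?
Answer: -429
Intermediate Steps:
U = 0 (U = -4*(0 + 0*(2 - 5)) = -4*(0 + 0*(-3)) = -4*(0 + 0) = -4*0 = 0)
W(N) = 3 (W(N) = 3 - 1*0⁴ = 3 - 1*0 = 3 + 0 = 3)
11*(W(11) - 42) = 11*(3 - 42) = 11*(-39) = -429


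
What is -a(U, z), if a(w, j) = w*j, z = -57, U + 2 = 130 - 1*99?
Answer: 1653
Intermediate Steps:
U = 29 (U = -2 + (130 - 1*99) = -2 + (130 - 99) = -2 + 31 = 29)
a(w, j) = j*w
-a(U, z) = -(-57)*29 = -1*(-1653) = 1653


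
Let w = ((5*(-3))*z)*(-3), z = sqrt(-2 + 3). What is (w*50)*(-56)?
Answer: -126000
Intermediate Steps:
z = 1 (z = sqrt(1) = 1)
w = 45 (w = ((5*(-3))*1)*(-3) = -15*1*(-3) = -15*(-3) = 45)
(w*50)*(-56) = (45*50)*(-56) = 2250*(-56) = -126000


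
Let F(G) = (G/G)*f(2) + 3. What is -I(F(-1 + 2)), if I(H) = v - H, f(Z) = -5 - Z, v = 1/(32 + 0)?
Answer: -129/32 ≈ -4.0313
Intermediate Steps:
v = 1/32 ≈ 0.031250
F(G) = -4 (F(G) = (G/G)*(-5 - 1*2) + 3 = 1*(-5 - 2) + 3 = 1*(-7) + 3 = -7 + 3 = -4)
I(H) = 1/32 - H
-I(F(-1 + 2)) = -(1/32 - 1*(-4)) = -(1/32 + 4) = -1*129/32 = -129/32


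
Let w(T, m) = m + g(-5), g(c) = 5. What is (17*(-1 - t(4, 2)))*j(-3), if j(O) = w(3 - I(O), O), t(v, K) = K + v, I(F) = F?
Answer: -238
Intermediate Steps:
w(T, m) = 5 + m (w(T, m) = m + 5 = 5 + m)
j(O) = 5 + O
(17*(-1 - t(4, 2)))*j(-3) = (17*(-1 - (2 + 4)))*(5 - 3) = (17*(-1 - 1*6))*2 = (17*(-1 - 6))*2 = (17*(-7))*2 = -119*2 = -238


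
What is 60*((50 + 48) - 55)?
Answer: 2580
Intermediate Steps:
60*((50 + 48) - 55) = 60*(98 - 55) = 60*43 = 2580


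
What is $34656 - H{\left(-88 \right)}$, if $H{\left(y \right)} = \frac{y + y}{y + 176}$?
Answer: $34658$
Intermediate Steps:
$H{\left(y \right)} = \frac{2 y}{176 + y}$
$34656 - H{\left(-88 \right)} = 34656 - 2 \left(-88\right) \frac{1}{176 - 88} = 34656 - 2 \left(-88\right) \frac{1}{88} = 34656 - -2 = 34656 + 2 = 34658$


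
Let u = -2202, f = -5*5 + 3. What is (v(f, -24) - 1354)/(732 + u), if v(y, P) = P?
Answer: 689/735 ≈ 0.93742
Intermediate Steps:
f = -22 (f = -25 + 3 = -22)
(v(f, -24) - 1354)/(732 + u) = (-24 - 1354)/(732 - 2202) = -1378/(-1470) = -1378*(-1/1470) = 689/735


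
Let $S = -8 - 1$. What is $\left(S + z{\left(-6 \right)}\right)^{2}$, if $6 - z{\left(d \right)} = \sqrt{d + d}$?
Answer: $-3 + 12 i \sqrt{3} \approx -3.0 + 20.785 i$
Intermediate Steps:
$z{\left(d \right)} = 6 - \sqrt{2} \sqrt{d}$ ($z{\left(d \right)} = 6 - \sqrt{d + d} = 6 - \sqrt{2 d} = 6 - \sqrt{2} \sqrt{d}$)
$S = -9$
$\left(S + z{\left(-6 \right)}\right)^{2} = \left(-9 + \left(6 - \sqrt{2} \sqrt{-6}\right)\right)^{2} = \left(-9 + \left(6 - \sqrt{2} i \sqrt{6}\right)\right)^{2} = \left(-9 + \left(6 - 2 i \sqrt{3}\right)\right)^{2} = \left(-3 - 2 i \sqrt{3}\right)^{2}$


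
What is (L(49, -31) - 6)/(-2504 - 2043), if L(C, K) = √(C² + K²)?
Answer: 6/4547 - 41*√2/4547 ≈ -0.011432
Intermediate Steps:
(L(49, -31) - 6)/(-2504 - 2043) = (√(49² + (-31)²) - 6)/(-2504 - 2043) = (√(2401 + 961) - 6)/(-4547) = (√3362 - 6)*(-1/4547) = (41*√2 - 6)*(-1/4547) = (-6 + 41*√2)*(-1/4547) = 6/4547 - 41*√2/4547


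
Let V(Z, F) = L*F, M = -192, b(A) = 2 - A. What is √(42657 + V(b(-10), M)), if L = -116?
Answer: √64929 ≈ 254.81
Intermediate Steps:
V(Z, F) = -116*F
√(42657 + V(b(-10), M)) = √(42657 - 116*(-192)) = √(42657 + 22272) = √64929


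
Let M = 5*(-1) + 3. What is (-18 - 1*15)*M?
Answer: 66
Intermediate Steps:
M = -2 (M = -5 + 3 = -2)
(-18 - 1*15)*M = (-18 - 1*15)*(-2) = (-18 - 15)*(-2) = -33*(-2) = 66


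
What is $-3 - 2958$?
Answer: $-2961$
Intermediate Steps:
$-3 - 2958 = -2961$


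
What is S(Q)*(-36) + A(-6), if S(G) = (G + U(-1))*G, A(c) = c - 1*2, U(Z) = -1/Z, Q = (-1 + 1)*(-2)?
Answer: -8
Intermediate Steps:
Q = 0 (Q = 0*(-2) = 0)
A(c) = -2 + c (A(c) = c - 2 = -2 + c)
S(G) = G*(1 + G) (S(G) = (G - 1/(-1))*G = (G - 1*(-1))*G = (G + 1)*G = (1 + G)*G = G*(1 + G))
S(Q)*(-36) + A(-6) = (0*(1 + 0))*(-36) + (-2 - 6) = (0*1)*(-36) - 8 = 0*(-36) - 8 = 0 - 8 = -8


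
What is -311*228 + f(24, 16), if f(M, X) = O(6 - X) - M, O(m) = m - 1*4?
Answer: -70946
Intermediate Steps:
O(m) = -4 + m (O(m) = m - 4 = -4 + m)
f(M, X) = 2 - M - X (f(M, X) = (-4 + (6 - X)) - M = (2 - X) - M = 2 - M - X)
-311*228 + f(24, 16) = -311*228 + (2 - 1*24 - 1*16) = -70908 + (2 - 24 - 16) = -70908 - 38 = -70946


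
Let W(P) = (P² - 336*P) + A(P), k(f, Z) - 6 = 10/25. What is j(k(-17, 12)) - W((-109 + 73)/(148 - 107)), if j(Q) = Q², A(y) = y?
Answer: -10672556/42025 ≈ -253.96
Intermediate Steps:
k(f, Z) = 32/5 (k(f, Z) = 6 + 10/25 = 6 + 10*(1/25) = 6 + ⅖ = 32/5)
W(P) = P² - 335*P (W(P) = (P² - 336*P) + P = P² - 335*P)
j(k(-17, 12)) - W((-109 + 73)/(148 - 107)) = (32/5)² - (-109 + 73)/(148 - 107)*(-335 + (-109 + 73)/(148 - 107)) = 1024/25 - (-36/41)*(-335 - 36/41) = 1024/25 - (-36*1/41)*(-335 - 36*1/41) = 1024/25 - (-36)*(-335 - 36/41)/41 = 1024/25 - (-36)*(-13771)/(41*41) = 1024/25 - 1*495756/1681 = 1024/25 - 495756/1681 = -10672556/42025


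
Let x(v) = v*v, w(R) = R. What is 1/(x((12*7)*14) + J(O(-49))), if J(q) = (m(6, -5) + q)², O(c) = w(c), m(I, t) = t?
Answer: 1/1385892 ≈ 7.2156e-7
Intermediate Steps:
x(v) = v²
O(c) = c
J(q) = (-5 + q)²
1/(x((12*7)*14) + J(O(-49))) = 1/(((12*7)*14)² + (-5 - 49)²) = 1/((84*14)² + (-54)²) = 1/(1176² + 2916) = 1/(1382976 + 2916) = 1/1385892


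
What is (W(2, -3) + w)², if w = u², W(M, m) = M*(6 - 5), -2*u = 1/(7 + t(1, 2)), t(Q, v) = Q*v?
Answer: 421201/104976 ≈ 4.0124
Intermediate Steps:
u = -1/18 (u = -1/(2*(7 + 1*2)) = -1/(2*(7 + 2)) = -½/9 = -½*⅑ = -1/18 ≈ -0.055556)
W(M, m) = M (W(M, m) = M*1 = M)
w = 1/324 (w = (-1/18)² = 1/324 ≈ 0.0030864)
(W(2, -3) + w)² = (2 + 1/324)² = (649/324)² = 421201/104976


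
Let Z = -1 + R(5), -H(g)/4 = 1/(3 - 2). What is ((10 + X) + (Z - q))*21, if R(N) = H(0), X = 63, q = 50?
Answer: 378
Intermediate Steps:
H(g) = -4 (H(g) = -4/(3 - 2) = -4/1 = -4*1 = -4)
R(N) = -4
Z = -5 (Z = -1 - 4 = -5)
((10 + X) + (Z - q))*21 = ((10 + 63) + (-5 - 1*50))*21 = (73 + (-5 - 50))*21 = (73 - 55)*21 = 18*21 = 378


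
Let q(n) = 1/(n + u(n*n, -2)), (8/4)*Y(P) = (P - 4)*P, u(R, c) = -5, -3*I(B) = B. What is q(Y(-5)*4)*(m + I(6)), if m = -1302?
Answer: -1304/85 ≈ -15.341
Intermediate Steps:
I(B) = -B/3
Y(P) = P*(-4 + P)/2 (Y(P) = ((P - 4)*P)/2 = ((-4 + P)*P)/2 = (P*(-4 + P))/2 = P*(-4 + P)/2)
q(n) = 1/(-5 + n) (q(n) = 1/(n - 5) = 1/(-5 + n))
q(Y(-5)*4)*(m + I(6)) = (-1302 - 1/3*6)/(-5 + ((1/2)*(-5)*(-4 - 5))*4) = (-1302 - 2)/(-5 + ((1/2)*(-5)*(-9))*4) = -1304/(-5 + (45/2)*4) = -1304/(-5 + 90) = -1304/85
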